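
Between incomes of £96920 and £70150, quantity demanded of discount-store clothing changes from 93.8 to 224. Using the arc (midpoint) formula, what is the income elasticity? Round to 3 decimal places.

ΔQ = 224 − 93.8 = 130.2; midpoint Q̄ = (93.8 + 224)/2 = 158.9.
ΔI = 70150 − 96920 = -26770; midpoint Ī = (96920 + 70150)/2 = 83535.
η = (ΔQ/Q̄) ÷ (ΔI/Ī) = (130.2/158.9) ÷ (-26770/83535) = -2.557.

-2.557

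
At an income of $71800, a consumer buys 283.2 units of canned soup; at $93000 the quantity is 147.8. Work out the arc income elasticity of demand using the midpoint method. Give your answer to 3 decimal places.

-2.442

ΔQ = 147.8 − 283.2 = -135.4; midpoint Q̄ = (283.2 + 147.8)/2 = 215.5.
ΔI = 93000 − 71800 = 21200; midpoint Ī = (71800 + 93000)/2 = 82400.
η = (ΔQ/Q̄) ÷ (ΔI/Ī) = (-135.4/215.5) ÷ (21200/82400) = -2.442.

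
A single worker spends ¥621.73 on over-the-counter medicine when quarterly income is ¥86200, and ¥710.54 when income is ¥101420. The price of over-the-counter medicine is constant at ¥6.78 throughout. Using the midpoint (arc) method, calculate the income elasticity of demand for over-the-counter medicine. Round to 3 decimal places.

0.822

With a constant price, Q₁ = 621.73/6.78 = 91.701 and Q₂ = 710.54/6.78 = 104.799 (equivalently, work directly with expenditure since P cancels).
Midpoint %ΔQ = (710.54 − 621.73)/666.14 = 0.13332; midpoint %ΔI = (101420 − 86200)/93810 = 0.16224.
η = 0.13332 / 0.16224 = 0.822.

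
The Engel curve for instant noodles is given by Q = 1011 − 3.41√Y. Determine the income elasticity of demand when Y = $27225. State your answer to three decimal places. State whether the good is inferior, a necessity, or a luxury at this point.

-0.627 (inferior good)

At Y = 27225: Q = 448.350.
dQ/dY = -3.41/(2√Y) = -0.0103333 at this income.
η = (dQ/dY)·(Y/Q) = -0.0103333 × (27225/448.350) = -0.627.
Since η < 0, the good is an inferior good.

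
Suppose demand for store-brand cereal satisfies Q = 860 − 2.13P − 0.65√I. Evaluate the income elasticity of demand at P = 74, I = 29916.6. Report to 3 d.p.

-0.095

At P = 74, I = 29916.6: Q = 589.953.
Holding P constant, ∂Q/∂I = -0.65/(2√I) = -0.001879.
η_I = (∂Q/∂I)·(I/Q) = -0.001879 × (29916.6/589.953) = -0.095.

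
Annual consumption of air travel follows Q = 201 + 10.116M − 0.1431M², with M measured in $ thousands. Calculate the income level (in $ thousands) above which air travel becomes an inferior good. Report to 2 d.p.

35.35

dQ/dM = 10.116 − 0.2862M.
The good is inferior where dQ/dM < 0. Setting dQ/dM = 0 gives M = 10.116 / 0.2862 = 35.35.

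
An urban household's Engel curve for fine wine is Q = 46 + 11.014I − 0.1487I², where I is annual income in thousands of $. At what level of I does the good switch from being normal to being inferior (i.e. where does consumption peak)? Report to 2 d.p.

dQ/dI = 11.014 − 0.2974I.
The good is inferior where dQ/dI < 0. Setting dQ/dI = 0 gives I = 11.014 / 0.2974 = 37.03.

37.03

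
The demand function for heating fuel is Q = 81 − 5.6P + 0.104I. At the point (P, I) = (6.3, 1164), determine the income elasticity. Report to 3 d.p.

0.726

At P = 6.3, I = 1164: Q = 166.776.
Holding P constant, ∂Q/∂I = 0.104.
η_I = (∂Q/∂I)·(I/Q) = 0.104 × (1164/166.776) = 0.726.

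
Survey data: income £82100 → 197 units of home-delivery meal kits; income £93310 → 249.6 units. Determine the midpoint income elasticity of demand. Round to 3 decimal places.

1.843

ΔQ = 249.6 − 197 = 52.6; midpoint Q̄ = (197 + 249.6)/2 = 223.3.
ΔI = 93310 − 82100 = 11210; midpoint Ī = (82100 + 93310)/2 = 87705.
η = (ΔQ/Q̄) ÷ (ΔI/Ī) = (52.6/223.3) ÷ (11210/87705) = 1.843.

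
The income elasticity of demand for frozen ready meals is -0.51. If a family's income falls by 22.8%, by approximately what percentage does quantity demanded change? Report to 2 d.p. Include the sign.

11.63%

%ΔQ ≈ η × %ΔI = -0.51 × (-22.8%) = 11.63%.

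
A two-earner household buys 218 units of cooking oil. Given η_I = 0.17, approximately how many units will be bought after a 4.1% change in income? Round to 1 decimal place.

219.5

%ΔQ ≈ η × %ΔI = 0.17 × 4.1% = 0.697%.
New Q ≈ 218 × (1 + 0.00697) = 219.5.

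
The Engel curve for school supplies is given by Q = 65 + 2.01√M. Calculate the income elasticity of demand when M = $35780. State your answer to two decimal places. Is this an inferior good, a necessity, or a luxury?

0.43 (necessity)

At M = 35780: Q = 445.204.
dQ/dM = 2.01/(2√M) = 0.00531307 at this income.
η = (dQ/dM)·(M/Q) = 0.00531307 × (35780/445.204) = 0.43.
Since 0 < η < 1, the good is a necessity.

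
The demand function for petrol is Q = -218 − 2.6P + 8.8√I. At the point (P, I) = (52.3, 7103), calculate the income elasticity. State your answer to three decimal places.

0.957

At P = 52.3, I = 7103: Q = 387.678.
Holding P constant, ∂Q/∂I = 8.8/(2√I) = 0.0522074.
η_I = (∂Q/∂I)·(I/Q) = 0.0522074 × (7103/387.678) = 0.957.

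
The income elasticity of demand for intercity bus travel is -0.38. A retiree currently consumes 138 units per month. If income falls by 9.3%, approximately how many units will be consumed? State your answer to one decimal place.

142.9

%ΔQ ≈ η × %ΔI = -0.38 × (-9.3%) = 3.534%.
New Q ≈ 138 × (1 + 0.03534) = 142.9.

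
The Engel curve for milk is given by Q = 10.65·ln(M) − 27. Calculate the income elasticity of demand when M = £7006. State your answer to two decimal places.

0.16

At M = 7006: Q = 67.301.
dQ/dM = 10.65/M = 0.00152013 at this income.
η = (dQ/dM)·(M/Q) = 0.00152013 × (7006/67.301) = 0.16.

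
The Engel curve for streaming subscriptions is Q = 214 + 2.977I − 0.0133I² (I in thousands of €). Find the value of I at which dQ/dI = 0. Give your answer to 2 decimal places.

dQ/dI = 2.977 − 0.0266I.
The good is inferior where dQ/dI < 0. Setting dQ/dI = 0 gives I = 2.977 / 0.0266 = 111.92.

111.92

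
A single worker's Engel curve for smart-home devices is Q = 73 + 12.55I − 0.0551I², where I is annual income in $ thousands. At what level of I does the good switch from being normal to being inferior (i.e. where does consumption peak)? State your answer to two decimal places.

dQ/dI = 12.55 − 0.1102I.
The good is inferior where dQ/dI < 0. Setting dQ/dI = 0 gives I = 12.55 / 0.1102 = 113.88.

113.88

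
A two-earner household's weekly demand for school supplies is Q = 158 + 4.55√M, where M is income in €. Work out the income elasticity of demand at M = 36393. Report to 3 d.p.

At M = 36393: Q = 1026.001.
dQ/dM = 4.55/(2√M) = 0.0119254 at this income.
η = (dQ/dM)·(M/Q) = 0.0119254 × (36393/1026.001) = 0.423.

0.423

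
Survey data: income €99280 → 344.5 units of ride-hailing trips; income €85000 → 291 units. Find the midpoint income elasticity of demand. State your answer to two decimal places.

1.09

ΔQ = 291 − 344.5 = -53.5; midpoint Q̄ = (344.5 + 291)/2 = 317.75.
ΔI = 85000 − 99280 = -14280; midpoint Ī = (99280 + 85000)/2 = 92140.
η = (ΔQ/Q̄) ÷ (ΔI/Ī) = (-53.5/317.75) ÷ (-14280/92140) = 1.09.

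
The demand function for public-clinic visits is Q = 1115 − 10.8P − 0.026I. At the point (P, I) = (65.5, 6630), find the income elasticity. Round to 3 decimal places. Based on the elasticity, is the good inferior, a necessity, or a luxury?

-0.733 (inferior good)

At P = 65.5, I = 6630: Q = 235.220.
Holding P constant, ∂Q/∂I = −0.026.
η_I = (∂Q/∂I)·(I/Q) = -0.026 × (6630/235.220) = -0.733.
Since η < 0, this is an inferior good.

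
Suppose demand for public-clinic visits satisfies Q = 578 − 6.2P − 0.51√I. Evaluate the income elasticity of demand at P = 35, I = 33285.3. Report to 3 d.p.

At P = 35, I = 33285.3: Q = 267.954.
Holding P constant, ∂Q/∂I = -0.51/(2√I) = -0.0013977.
η_I = (∂Q/∂I)·(I/Q) = -0.0013977 × (33285.3/267.954) = -0.174.

-0.174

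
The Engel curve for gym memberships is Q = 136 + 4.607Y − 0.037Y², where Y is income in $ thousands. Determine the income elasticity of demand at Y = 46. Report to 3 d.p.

0.205

At Y = 46: Q = 269.6300.
dQ/dY = 4.607 − 0.074Y = 1.20300.
η = (dQ/dY)·(Y/Q) = 1.20300 × (46/269.6300) = 0.205.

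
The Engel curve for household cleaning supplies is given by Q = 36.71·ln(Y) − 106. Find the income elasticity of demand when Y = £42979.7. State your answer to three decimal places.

At Y = 42979.7: Q = 285.640.
dQ/dY = 36.71/Y = 0.000854124 at this income.
η = (dQ/dY)·(Y/Q) = 0.000854124 × (42979.7/285.640) = 0.129.

0.129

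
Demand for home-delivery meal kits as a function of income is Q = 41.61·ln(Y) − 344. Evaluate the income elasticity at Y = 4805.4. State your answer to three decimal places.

4.756

At Y = 4805.4: Q = 8.749.
dQ/dY = 41.61/Y = 0.00865901 at this income.
η = (dQ/dY)·(Y/Q) = 0.00865901 × (4805.4/8.749) = 4.756.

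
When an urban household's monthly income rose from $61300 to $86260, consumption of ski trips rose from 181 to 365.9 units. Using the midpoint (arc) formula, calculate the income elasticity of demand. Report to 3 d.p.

ΔQ = 365.9 − 181 = 184.9; midpoint Q̄ = (181 + 365.9)/2 = 273.45.
ΔI = 86260 − 61300 = 24960; midpoint Ī = (61300 + 86260)/2 = 73780.
η = (ΔQ/Q̄) ÷ (ΔI/Ī) = (184.9/273.45) ÷ (24960/73780) = 1.999.

1.999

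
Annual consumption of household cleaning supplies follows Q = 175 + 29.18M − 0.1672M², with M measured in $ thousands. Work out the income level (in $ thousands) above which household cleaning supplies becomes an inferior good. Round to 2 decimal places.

87.26

dQ/dM = 29.18 − 0.3344M.
The good is inferior where dQ/dM < 0. Setting dQ/dM = 0 gives M = 29.18 / 0.3344 = 87.26.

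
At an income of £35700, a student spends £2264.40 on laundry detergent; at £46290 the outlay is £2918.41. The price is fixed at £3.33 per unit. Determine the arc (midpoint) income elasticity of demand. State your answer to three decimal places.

With a constant price, Q₁ = 2264.40/3.33 = 680.000 and Q₂ = 2918.41/3.33 = 876.399 (equivalently, work directly with expenditure since P cancels).
Midpoint %ΔQ = (2918.41 − 2264.40)/2591.40 = 0.25238; midpoint %ΔI = (46290 − 35700)/40995 = 0.25832.
η = 0.25238 / 0.25832 = 0.977.

0.977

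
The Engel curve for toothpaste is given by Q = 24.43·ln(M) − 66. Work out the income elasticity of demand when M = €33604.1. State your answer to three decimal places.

0.130

At M = 33604.1: Q = 188.619.
dQ/dM = 24.43/M = 0.000726995 at this income.
η = (dQ/dM)·(M/Q) = 0.000726995 × (33604.1/188.619) = 0.130.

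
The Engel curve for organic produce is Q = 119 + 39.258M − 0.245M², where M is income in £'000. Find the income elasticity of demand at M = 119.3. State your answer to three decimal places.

-1.741

At M = 119.3: Q = 1315.5194.
dQ/dM = 39.258 − 0.49M = -19.19900.
η = (dQ/dM)·(M/Q) = -19.19900 × (119.3/1315.5194) = -1.741.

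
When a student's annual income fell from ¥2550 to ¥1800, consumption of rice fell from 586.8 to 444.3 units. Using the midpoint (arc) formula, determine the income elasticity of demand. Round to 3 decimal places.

ΔQ = 444.3 − 586.8 = -142.5; midpoint Q̄ = (586.8 + 444.3)/2 = 515.55.
ΔI = 1800 − 2550 = -750; midpoint Ī = (2550 + 1800)/2 = 2175.
η = (ΔQ/Q̄) ÷ (ΔI/Ī) = (-142.5/515.55) ÷ (-750/2175) = 0.802.

0.802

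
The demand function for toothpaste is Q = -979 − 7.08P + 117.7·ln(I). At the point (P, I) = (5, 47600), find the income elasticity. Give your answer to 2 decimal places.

0.46

At P = 5, I = 47600: Q = 253.298.
Holding P constant, ∂Q/∂I = 117.7/I = 0.00247269.
η_I = (∂Q/∂I)·(I/Q) = 0.00247269 × (47600/253.298) = 0.46.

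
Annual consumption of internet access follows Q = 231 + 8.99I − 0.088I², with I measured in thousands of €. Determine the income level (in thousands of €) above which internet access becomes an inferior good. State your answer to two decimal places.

51.08

dQ/dI = 8.99 − 0.176I.
The good is inferior where dQ/dI < 0. Setting dQ/dI = 0 gives I = 8.99 / 0.176 = 51.08.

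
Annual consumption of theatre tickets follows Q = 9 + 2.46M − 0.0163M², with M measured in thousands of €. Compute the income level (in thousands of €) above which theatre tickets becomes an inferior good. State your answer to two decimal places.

dQ/dM = 2.46 − 0.0326M.
The good is inferior where dQ/dM < 0. Setting dQ/dM = 0 gives M = 2.46 / 0.0326 = 75.46.

75.46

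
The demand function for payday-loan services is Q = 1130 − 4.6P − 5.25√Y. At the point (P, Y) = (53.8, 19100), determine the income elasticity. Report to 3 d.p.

-2.311

At P = 53.8, Y = 19100: Q = 156.956.
Holding P constant, ∂Q/∂Y = -5.25/(2√Y) = -0.0189938.
η_Y = (∂Q/∂Y)·(Y/Q) = -0.0189938 × (19100/156.956) = -2.311.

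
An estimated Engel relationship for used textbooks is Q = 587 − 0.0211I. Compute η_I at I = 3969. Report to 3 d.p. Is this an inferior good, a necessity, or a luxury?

-0.166 (inferior good)

At I = 3969: Q = 503.254.
dQ/dI = −0.0211.
η = (dQ/dI)·(I/Q) = -0.0211 × (3969/503.254) = -0.166.
Since η < 0, the good is an inferior good.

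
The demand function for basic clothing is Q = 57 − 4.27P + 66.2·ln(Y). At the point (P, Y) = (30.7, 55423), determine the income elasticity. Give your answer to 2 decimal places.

0.10

At P = 30.7, Y = 55423: Q = 648.997.
Holding P constant, ∂Q/∂Y = 66.2/Y = 0.00119445.
η_Y = (∂Q/∂Y)·(Y/Q) = 0.00119445 × (55423/648.997) = 0.10.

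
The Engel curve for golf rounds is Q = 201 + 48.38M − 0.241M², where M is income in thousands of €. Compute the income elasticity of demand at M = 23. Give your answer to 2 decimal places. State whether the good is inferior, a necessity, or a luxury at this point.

At M = 23: Q = 1186.2510.
dQ/dM = 48.38 − 0.482M = 37.29400.
η = (dQ/dM)·(M/Q) = 37.29400 × (23/1186.2510) = 0.72.
0 < η < 1 ⇒ necessity.

0.72 (necessity)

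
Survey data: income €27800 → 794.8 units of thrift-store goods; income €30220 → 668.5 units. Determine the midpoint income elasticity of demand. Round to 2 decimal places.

-2.07

ΔQ = 668.5 − 794.8 = -126.3; midpoint Q̄ = (794.8 + 668.5)/2 = 731.65.
ΔI = 30220 − 27800 = 2420; midpoint Ī = (27800 + 30220)/2 = 29010.
η = (ΔQ/Q̄) ÷ (ΔI/Ī) = (-126.3/731.65) ÷ (2420/29010) = -2.07.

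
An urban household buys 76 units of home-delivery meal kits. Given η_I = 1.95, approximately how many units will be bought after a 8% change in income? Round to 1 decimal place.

87.9

%ΔQ ≈ η × %ΔI = 1.95 × 8% = 15.6%.
New Q ≈ 76 × (1 + 0.156) = 87.9.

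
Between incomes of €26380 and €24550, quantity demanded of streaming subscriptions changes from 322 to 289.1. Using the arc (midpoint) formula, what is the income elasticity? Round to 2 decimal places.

ΔQ = 289.1 − 322 = -32.9; midpoint Q̄ = (322 + 289.1)/2 = 305.55.
ΔI = 24550 − 26380 = -1830; midpoint Ī = (26380 + 24550)/2 = 25465.
η = (ΔQ/Q̄) ÷ (ΔI/Ī) = (-32.9/305.55) ÷ (-1830/25465) = 1.50.

1.50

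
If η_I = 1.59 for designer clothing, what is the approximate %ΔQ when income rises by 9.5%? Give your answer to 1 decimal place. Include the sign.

15.1%

%ΔQ ≈ η × %ΔI = 1.59 × 9.5% = 15.1%.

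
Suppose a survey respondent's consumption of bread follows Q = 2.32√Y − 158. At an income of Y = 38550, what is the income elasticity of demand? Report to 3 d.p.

0.766

At Y = 38550: Q = 297.512.
dQ/dY = 2.32/(2√Y) = 0.00590807 at this income.
η = (dQ/dY)·(Y/Q) = 0.00590807 × (38550/297.512) = 0.766.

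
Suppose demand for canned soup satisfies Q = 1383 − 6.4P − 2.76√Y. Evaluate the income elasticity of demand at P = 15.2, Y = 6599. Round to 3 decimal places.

At P = 15.2, Y = 6599: Q = 1061.514.
Holding P constant, ∂Q/∂Y = -2.76/(2√Y) = -0.0169879.
η_Y = (∂Q/∂Y)·(Y/Q) = -0.0169879 × (6599/1061.514) = -0.106.

-0.106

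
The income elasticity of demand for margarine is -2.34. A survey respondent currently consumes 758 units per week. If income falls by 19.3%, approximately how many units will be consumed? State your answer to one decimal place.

%ΔQ ≈ η × %ΔI = -2.34 × (-19.3%) = 45.162%.
New Q ≈ 758 × (1 + 0.45162) = 1100.3.

1100.3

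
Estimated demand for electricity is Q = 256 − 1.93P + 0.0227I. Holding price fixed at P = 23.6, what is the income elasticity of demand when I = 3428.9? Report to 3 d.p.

0.270

At P = 23.6, I = 3428.9: Q = 288.288.
Holding P constant, ∂Q/∂I = 0.0227.
η_I = (∂Q/∂I)·(I/Q) = 0.0227 × (3428.9/288.288) = 0.270.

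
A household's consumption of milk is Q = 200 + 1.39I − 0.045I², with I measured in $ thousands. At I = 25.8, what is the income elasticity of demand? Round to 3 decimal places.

-0.117

At I = 25.8: Q = 205.9082.
dQ/dI = 1.39 − 0.09I = -0.93200.
η = (dQ/dI)·(I/Q) = -0.93200 × (25.8/205.9082) = -0.117.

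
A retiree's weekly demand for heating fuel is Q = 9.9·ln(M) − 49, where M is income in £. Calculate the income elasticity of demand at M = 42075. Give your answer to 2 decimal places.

0.18

At M = 42075: Q = 56.407.
dQ/dM = 9.9/M = 0.000235294 at this income.
η = (dQ/dM)·(M/Q) = 0.000235294 × (42075/56.407) = 0.18.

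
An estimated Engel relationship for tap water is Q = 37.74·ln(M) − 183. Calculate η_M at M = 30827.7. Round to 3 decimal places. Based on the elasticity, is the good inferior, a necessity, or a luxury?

0.182 (necessity)

At M = 30827.7: Q = 207.087.
dQ/dM = 37.74/M = 0.00122422 at this income.
η = (dQ/dM)·(M/Q) = 0.00122422 × (30827.7/207.087) = 0.182.
Since 0 < η < 1, the good is a necessity.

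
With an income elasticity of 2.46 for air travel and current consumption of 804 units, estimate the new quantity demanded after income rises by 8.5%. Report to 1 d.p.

972.1

%ΔQ ≈ η × %ΔI = 2.46 × 8.5% = 20.91%.
New Q ≈ 804 × (1 + 0.2091) = 972.1.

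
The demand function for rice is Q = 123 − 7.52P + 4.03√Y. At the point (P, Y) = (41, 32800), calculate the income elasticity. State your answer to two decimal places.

At P = 41, Y = 32800: Q = 544.544.
Holding P constant, ∂Q/∂Y = 4.03/(2√Y) = 0.011126.
η_Y = (∂Q/∂Y)·(Y/Q) = 0.011126 × (32800/544.544) = 0.67.

0.67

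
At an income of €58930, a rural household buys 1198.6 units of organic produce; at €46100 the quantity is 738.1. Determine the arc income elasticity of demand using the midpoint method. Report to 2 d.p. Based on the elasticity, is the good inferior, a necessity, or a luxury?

1.95 (luxury)

ΔQ = 738.1 − 1198.6 = -460.5; midpoint Q̄ = (1198.6 + 738.1)/2 = 968.35.
ΔI = 46100 − 58930 = -12830; midpoint Ī = (58930 + 46100)/2 = 52515.
η = (ΔQ/Q̄) ÷ (ΔI/Ī) = (-460.5/968.35) ÷ (-12830/52515) = 1.95.
η > 1 ⇒ luxury.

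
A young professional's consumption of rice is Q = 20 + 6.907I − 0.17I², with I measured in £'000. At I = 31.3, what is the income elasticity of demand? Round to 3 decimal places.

-1.679

At I = 31.3: Q = 69.6418.
dQ/dI = 6.907 − 0.34I = -3.73500.
η = (dQ/dI)·(I/Q) = -3.73500 × (31.3/69.6418) = -1.679.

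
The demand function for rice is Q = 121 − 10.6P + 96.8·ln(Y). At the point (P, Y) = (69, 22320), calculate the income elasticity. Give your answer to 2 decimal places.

At P = 69, Y = 22320: Q = 358.881.
Holding P constant, ∂Q/∂Y = 96.8/Y = 0.00433692.
η_Y = (∂Q/∂Y)·(Y/Q) = 0.00433692 × (22320/358.881) = 0.27.

0.27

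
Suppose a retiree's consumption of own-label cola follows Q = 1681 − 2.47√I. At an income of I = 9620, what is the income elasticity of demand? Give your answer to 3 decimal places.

-0.084

At I = 9620: Q = 1438.738.
dQ/dI = -2.47/(2√I) = -0.0125916 at this income.
η = (dQ/dI)·(I/Q) = -0.0125916 × (9620/1438.738) = -0.084.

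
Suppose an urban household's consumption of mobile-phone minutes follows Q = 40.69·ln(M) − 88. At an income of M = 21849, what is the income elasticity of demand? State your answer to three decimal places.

0.128

At M = 21849: Q = 318.571.
dQ/dM = 40.69/M = 0.00186233 at this income.
η = (dQ/dM)·(M/Q) = 0.00186233 × (21849/318.571) = 0.128.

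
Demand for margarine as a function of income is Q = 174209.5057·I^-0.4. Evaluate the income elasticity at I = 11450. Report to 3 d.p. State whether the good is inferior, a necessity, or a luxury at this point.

For Q = A·I^β the income elasticity is constant and equal to β.
Here β = -0.4, so η = -0.400.
Since η < 0, the good is an inferior good.

-0.400 (inferior good)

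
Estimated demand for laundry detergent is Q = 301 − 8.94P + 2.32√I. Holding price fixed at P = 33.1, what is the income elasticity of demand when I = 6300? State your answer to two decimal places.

0.49

At P = 33.1, I = 6300: Q = 189.230.
Holding P constant, ∂Q/∂I = 2.32/(2√I) = 0.0146146.
η_I = (∂Q/∂I)·(I/Q) = 0.0146146 × (6300/189.230) = 0.49.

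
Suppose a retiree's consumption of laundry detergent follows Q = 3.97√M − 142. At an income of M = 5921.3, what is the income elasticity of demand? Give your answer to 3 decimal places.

0.934

At M = 5921.3: Q = 163.491.
dQ/dM = 3.97/(2√M) = 0.025796 at this income.
η = (dQ/dM)·(M/Q) = 0.025796 × (5921.3/163.491) = 0.934.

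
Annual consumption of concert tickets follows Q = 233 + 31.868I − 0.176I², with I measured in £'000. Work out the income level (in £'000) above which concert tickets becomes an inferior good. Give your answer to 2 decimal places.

dQ/dI = 31.868 − 0.352I.
The good is inferior where dQ/dI < 0. Setting dQ/dI = 0 gives I = 31.868 / 0.352 = 90.53.

90.53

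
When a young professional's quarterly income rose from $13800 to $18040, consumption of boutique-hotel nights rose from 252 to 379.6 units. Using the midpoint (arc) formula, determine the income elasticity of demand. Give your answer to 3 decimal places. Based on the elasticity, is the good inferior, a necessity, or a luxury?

ΔQ = 379.6 − 252 = 127.6; midpoint Q̄ = (252 + 379.6)/2 = 315.8.
ΔI = 18040 − 13800 = 4240; midpoint Ī = (13800 + 18040)/2 = 15920.
η = (ΔQ/Q̄) ÷ (ΔI/Ī) = (127.6/315.8) ÷ (4240/15920) = 1.517.
η > 1 ⇒ luxury.

1.517 (luxury)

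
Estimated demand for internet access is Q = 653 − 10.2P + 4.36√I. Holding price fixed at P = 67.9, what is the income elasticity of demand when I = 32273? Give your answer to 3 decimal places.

At P = 67.9, I = 32273: Q = 743.680.
Holding P constant, ∂Q/∂I = 4.36/(2√I) = 0.0121349.
η_I = (∂Q/∂I)·(I/Q) = 0.0121349 × (32273/743.680) = 0.527.

0.527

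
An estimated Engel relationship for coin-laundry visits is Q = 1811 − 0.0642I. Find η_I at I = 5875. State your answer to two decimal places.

At I = 5875: Q = 1433.825.
dQ/dI = −0.0642.
η = (dQ/dI)·(I/Q) = -0.0642 × (5875/1433.825) = -0.26.

-0.26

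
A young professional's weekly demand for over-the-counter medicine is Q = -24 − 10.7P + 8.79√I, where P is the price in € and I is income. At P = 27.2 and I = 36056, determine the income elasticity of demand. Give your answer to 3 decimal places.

0.616

At P = 27.2, I = 36056: Q = 1354.042.
Holding P constant, ∂Q/∂I = 8.79/(2√I) = 0.0231457.
η_I = (∂Q/∂I)·(I/Q) = 0.0231457 × (36056/1354.042) = 0.616.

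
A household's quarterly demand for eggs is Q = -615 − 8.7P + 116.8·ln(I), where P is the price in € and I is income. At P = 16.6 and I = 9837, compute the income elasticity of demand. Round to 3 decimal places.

At P = 16.6, I = 9837: Q = 314.428.
Holding P constant, ∂Q/∂I = 116.8/I = 0.0118735.
η_I = (∂Q/∂I)·(I/Q) = 0.0118735 × (9837/314.428) = 0.371.

0.371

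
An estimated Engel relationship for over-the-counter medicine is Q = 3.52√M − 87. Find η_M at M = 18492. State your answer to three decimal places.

0.611

At M = 18492: Q = 391.668.
dQ/dM = 3.52/(2√M) = 0.0129426 at this income.
η = (dQ/dM)·(M/Q) = 0.0129426 × (18492/391.668) = 0.611.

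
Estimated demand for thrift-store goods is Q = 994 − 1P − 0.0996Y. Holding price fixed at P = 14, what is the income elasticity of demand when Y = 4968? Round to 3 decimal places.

-1.020

At P = 14, Y = 4968: Q = 485.187.
Holding P constant, ∂Q/∂Y = −0.0996.
η_Y = (∂Q/∂Y)·(Y/Q) = -0.0996 × (4968/485.187) = -1.020.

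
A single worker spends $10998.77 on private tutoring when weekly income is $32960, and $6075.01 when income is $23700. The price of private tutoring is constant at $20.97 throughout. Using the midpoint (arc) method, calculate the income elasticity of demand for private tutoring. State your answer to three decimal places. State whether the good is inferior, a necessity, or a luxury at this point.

With a constant price, Q₁ = 10998.77/20.97 = 524.500 and Q₂ = 6075.01/20.97 = 289.700 (equivalently, work directly with expenditure since P cancels).
Midpoint %ΔQ = (6075.01 − 10998.77)/8536.89 = -0.57676; midpoint %ΔI = (23700 − 32960)/28330 = -0.32686.
η = -0.57676 / -0.32686 = 1.765.
η > 1 ⇒ luxury.

1.765 (luxury)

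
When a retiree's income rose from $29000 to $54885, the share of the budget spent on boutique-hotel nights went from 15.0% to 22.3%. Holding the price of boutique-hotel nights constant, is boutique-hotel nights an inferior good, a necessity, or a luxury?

luxury

The budget share rises as income rises, so η > 1.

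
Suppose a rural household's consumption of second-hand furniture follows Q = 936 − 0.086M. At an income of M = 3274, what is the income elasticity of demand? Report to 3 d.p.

-0.430

At M = 3274: Q = 654.436.
dQ/dM = −0.086.
η = (dQ/dM)·(M/Q) = -0.086 × (3274/654.436) = -0.430.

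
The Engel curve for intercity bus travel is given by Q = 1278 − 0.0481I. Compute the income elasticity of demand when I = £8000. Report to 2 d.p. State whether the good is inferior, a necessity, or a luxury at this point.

-0.43 (inferior good)

At I = 8000: Q = 893.200.
dQ/dI = −0.0481.
η = (dQ/dI)·(I/Q) = -0.0481 × (8000/893.200) = -0.43.
Since η < 0, the good is an inferior good.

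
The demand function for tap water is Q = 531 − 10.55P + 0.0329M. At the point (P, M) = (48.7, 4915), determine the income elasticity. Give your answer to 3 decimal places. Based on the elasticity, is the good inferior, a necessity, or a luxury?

At P = 48.7, M = 4915: Q = 178.918.
Holding P constant, ∂Q/∂M = 0.0329.
η_M = (∂Q/∂M)·(M/Q) = 0.0329 × (4915/178.918) = 0.904.
Since 0 < η < 1, this is a necessity.

0.904 (necessity)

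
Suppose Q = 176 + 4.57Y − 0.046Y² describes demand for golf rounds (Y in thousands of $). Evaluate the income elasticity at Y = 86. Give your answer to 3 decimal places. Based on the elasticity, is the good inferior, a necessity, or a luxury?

-1.256 (inferior good)

At Y = 86: Q = 228.8040.
dQ/dY = 4.57 − 0.092Y = -3.34200.
η = (dQ/dY)·(Y/Q) = -3.34200 × (86/228.8040) = -1.256.
η < 0 ⇒ inferior good.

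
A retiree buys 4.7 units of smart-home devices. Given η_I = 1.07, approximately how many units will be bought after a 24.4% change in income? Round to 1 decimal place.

%ΔQ ≈ η × %ΔI = 1.07 × 24.4% = 26.108%.
New Q ≈ 4.7 × (1 + 0.26108) = 5.9.

5.9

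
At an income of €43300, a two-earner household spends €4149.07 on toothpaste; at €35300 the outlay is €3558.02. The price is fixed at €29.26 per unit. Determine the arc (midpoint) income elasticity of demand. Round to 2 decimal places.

0.75

With a constant price, Q₁ = 4149.07/29.26 = 141.800 and Q₂ = 3558.02/29.26 = 121.600 (equivalently, work directly with expenditure since P cancels).
Midpoint %ΔQ = (3558.02 − 4149.07)/3853.55 = -0.15338; midpoint %ΔI = (35300 − 43300)/39300 = -0.20356.
η = -0.15338 / -0.20356 = 0.75.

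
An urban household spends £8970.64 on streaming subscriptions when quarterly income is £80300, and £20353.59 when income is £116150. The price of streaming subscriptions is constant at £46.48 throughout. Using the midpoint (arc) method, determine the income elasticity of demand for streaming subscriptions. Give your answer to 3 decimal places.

With a constant price, Q₁ = 8970.64/46.48 = 193.000 and Q₂ = 20353.59/46.48 = 437.900 (equivalently, work directly with expenditure since P cancels).
Midpoint %ΔQ = (20353.59 − 8970.64)/14662.12 = 0.77635; midpoint %ΔI = (116150 − 80300)/98225 = 0.36498.
η = 0.77635 / 0.36498 = 2.127.

2.127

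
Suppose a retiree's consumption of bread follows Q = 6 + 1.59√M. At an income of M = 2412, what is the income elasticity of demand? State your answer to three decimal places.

At M = 2412: Q = 84.088.
dQ/dM = 1.59/(2√M) = 0.0161875 at this income.
η = (dQ/dM)·(M/Q) = 0.0161875 × (2412/84.088) = 0.464.

0.464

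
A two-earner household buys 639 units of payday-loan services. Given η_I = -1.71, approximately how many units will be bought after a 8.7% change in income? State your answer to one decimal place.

543.9

%ΔQ ≈ η × %ΔI = -1.71 × 8.7% = -14.877%.
New Q ≈ 639 × (1 − 0.14877) = 543.9.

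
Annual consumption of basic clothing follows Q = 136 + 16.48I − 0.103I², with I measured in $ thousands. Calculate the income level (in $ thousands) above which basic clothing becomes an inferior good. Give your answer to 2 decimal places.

dQ/dI = 16.48 − 0.206I.
The good is inferior where dQ/dI < 0. Setting dQ/dI = 0 gives I = 16.48 / 0.206 = 80.00.

80.00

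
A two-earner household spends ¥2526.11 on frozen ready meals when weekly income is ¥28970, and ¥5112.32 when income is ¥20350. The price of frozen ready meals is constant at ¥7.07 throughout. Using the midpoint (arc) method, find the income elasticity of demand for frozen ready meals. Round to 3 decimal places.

-1.937

With a constant price, Q₁ = 2526.11/7.07 = 357.300 and Q₂ = 5112.32/7.07 = 723.100 (equivalently, work directly with expenditure since P cancels).
Midpoint %ΔQ = (5112.32 − 2526.11)/3819.22 = 0.67716; midpoint %ΔI = (20350 − 28970)/24660 = -0.34955.
η = 0.67716 / -0.34955 = -1.937.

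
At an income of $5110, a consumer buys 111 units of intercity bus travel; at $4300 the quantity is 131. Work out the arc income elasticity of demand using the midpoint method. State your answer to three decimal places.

-0.960

ΔQ = 131 − 111 = 20; midpoint Q̄ = (111 + 131)/2 = 121.
ΔI = 4300 − 5110 = -810; midpoint Ī = (5110 + 4300)/2 = 4705.
η = (ΔQ/Q̄) ÷ (ΔI/Ī) = (20/121) ÷ (-810/4705) = -0.960.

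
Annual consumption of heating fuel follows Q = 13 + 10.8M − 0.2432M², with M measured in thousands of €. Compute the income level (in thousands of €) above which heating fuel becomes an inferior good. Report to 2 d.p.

dQ/dM = 10.8 − 0.4864M.
The good is inferior where dQ/dM < 0. Setting dQ/dM = 0 gives M = 10.8 / 0.4864 = 22.20.

22.20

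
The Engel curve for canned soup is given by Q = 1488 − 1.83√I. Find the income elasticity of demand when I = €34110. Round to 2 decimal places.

-0.15

At I = 34110: Q = 1150.019.
dQ/dI = -1.83/(2√I) = -0.00495428 at this income.
η = (dQ/dI)·(I/Q) = -0.00495428 × (34110/1150.019) = -0.15.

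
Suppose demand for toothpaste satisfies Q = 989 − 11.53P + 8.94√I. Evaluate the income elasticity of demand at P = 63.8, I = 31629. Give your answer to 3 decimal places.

At P = 63.8, I = 31629: Q = 1843.324.
Holding P constant, ∂Q/∂I = 8.94/(2√I) = 0.0251342.
η_I = (∂Q/∂I)·(I/Q) = 0.0251342 × (31629/1843.324) = 0.431.

0.431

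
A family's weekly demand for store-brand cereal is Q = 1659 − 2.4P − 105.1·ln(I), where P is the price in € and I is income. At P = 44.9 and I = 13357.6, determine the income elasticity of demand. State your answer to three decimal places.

At P = 44.9, I = 13357.6: Q = 552.807.
Holding P constant, ∂Q/∂I = -105.1/I = -0.00786818.
η_I = (∂Q/∂I)·(I/Q) = -0.00786818 × (13357.6/552.807) = -0.190.

-0.190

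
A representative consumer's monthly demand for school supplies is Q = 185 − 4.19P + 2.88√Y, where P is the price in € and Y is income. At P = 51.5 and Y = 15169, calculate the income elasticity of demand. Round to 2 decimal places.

At P = 51.5, Y = 15169: Q = 323.923.
Holding P constant, ∂Q/∂Y = 2.88/(2√Y) = 0.0116919.
η_Y = (∂Q/∂Y)·(Y/Q) = 0.0116919 × (15169/323.923) = 0.55.

0.55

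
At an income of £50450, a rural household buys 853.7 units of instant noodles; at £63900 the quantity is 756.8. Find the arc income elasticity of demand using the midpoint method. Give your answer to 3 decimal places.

ΔQ = 756.8 − 853.7 = -96.9; midpoint Q̄ = (853.7 + 756.8)/2 = 805.25.
ΔI = 63900 − 50450 = 13450; midpoint Ī = (50450 + 63900)/2 = 57175.
η = (ΔQ/Q̄) ÷ (ΔI/Ī) = (-96.9/805.25) ÷ (13450/57175) = -0.512.

-0.512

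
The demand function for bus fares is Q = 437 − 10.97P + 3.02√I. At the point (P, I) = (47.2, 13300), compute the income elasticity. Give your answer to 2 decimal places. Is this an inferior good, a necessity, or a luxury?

0.65 (necessity)

At P = 47.2, I = 13300: Q = 267.499.
Holding P constant, ∂Q/∂I = 3.02/(2√I) = 0.0130934.
η_I = (∂Q/∂I)·(I/Q) = 0.0130934 × (13300/267.499) = 0.65.
Since 0 < η < 1, this is a necessity.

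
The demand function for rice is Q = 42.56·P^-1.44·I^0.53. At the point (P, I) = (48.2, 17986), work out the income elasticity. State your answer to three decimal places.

For a multiplicative demand Q = A·P^α·I^β, the income elasticity is β everywhere.
Here β = 0.53, so η = 0.530.

0.530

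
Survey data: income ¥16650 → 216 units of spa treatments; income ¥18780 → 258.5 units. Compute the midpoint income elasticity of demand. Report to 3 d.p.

1.490

ΔQ = 258.5 − 216 = 42.5; midpoint Q̄ = (216 + 258.5)/2 = 237.25.
ΔI = 18780 − 16650 = 2130; midpoint Ī = (16650 + 18780)/2 = 17715.
η = (ΔQ/Q̄) ÷ (ΔI/Ī) = (42.5/237.25) ÷ (2130/17715) = 1.490.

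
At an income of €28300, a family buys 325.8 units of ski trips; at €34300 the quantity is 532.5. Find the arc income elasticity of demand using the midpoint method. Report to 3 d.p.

ΔQ = 532.5 − 325.8 = 206.7; midpoint Q̄ = (325.8 + 532.5)/2 = 429.15.
ΔI = 34300 − 28300 = 6000; midpoint Ī = (28300 + 34300)/2 = 31300.
η = (ΔQ/Q̄) ÷ (ΔI/Ī) = (206.7/429.15) ÷ (6000/31300) = 2.513.

2.513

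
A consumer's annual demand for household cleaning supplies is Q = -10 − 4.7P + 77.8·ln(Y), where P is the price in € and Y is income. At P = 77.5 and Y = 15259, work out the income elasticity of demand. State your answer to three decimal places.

0.207

At P = 77.5, Y = 15259: Q = 375.192.
Holding P constant, ∂Q/∂Y = 77.8/Y = 0.00509863.
η_Y = (∂Q/∂Y)·(Y/Q) = 0.00509863 × (15259/375.192) = 0.207.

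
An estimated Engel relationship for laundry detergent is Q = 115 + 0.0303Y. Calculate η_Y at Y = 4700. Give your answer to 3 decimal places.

At Y = 4700: Q = 257.410.
dQ/dY = 0.0303.
η = (dQ/dY)·(Y/Q) = 0.0303 × (4700/257.410) = 0.553.

0.553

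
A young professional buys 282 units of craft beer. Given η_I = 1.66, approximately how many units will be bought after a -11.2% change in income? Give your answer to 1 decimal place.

229.6

%ΔQ ≈ η × %ΔI = 1.66 × (-11.2%) = -18.592%.
New Q ≈ 282 × (1 − 0.18592) = 229.6.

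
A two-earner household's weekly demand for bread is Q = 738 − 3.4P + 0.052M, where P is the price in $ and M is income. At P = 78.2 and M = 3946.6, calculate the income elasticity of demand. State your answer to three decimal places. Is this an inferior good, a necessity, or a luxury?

0.303 (necessity)

At P = 78.2, M = 3946.6: Q = 677.343.
Holding P constant, ∂Q/∂M = 0.052.
η_M = (∂Q/∂M)·(M/Q) = 0.052 × (3946.6/677.343) = 0.303.
Since 0 < η < 1, this is a necessity.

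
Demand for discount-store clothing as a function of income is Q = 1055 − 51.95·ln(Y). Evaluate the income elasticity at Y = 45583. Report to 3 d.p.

-0.104

At Y = 45583: Q = 497.717.
dQ/dY = -51.95/Y = -0.00113968 at this income.
η = (dQ/dY)·(Y/Q) = -0.00113968 × (45583/497.717) = -0.104.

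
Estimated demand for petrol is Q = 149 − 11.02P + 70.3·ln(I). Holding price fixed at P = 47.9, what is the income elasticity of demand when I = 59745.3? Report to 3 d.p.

0.178

At P = 47.9, I = 59745.3: Q = 394.291.
Holding P constant, ∂Q/∂I = 70.3/I = 0.00117666.
η_I = (∂Q/∂I)·(I/Q) = 0.00117666 × (59745.3/394.291) = 0.178.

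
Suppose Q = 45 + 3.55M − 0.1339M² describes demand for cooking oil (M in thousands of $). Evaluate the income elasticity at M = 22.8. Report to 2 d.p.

At M = 22.8: Q = 56.3334.
dQ/dM = 3.55 − 0.2678M = -2.55584.
η = (dQ/dM)·(M/Q) = -2.55584 × (22.8/56.3334) = -1.03.

-1.03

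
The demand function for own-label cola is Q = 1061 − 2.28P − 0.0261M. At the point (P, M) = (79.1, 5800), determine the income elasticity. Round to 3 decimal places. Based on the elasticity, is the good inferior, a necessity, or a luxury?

-0.208 (inferior good)

At P = 79.1, M = 5800: Q = 729.272.
Holding P constant, ∂Q/∂M = −0.0261.
η_M = (∂Q/∂M)·(M/Q) = -0.0261 × (5800/729.272) = -0.208.
Since η < 0, this is an inferior good.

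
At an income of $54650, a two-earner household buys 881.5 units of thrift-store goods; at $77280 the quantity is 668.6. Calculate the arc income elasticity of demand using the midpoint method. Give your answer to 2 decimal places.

-0.80

ΔQ = 668.6 − 881.5 = -212.9; midpoint Q̄ = (881.5 + 668.6)/2 = 775.05.
ΔI = 77280 − 54650 = 22630; midpoint Ī = (54650 + 77280)/2 = 65965.
η = (ΔQ/Q̄) ÷ (ΔI/Ī) = (-212.9/775.05) ÷ (22630/65965) = -0.80.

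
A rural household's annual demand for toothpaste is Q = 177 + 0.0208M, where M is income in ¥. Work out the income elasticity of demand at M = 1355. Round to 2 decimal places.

0.14

At M = 1355: Q = 205.184.
dQ/dM = 0.0208.
η = (dQ/dM)·(M/Q) = 0.0208 × (1355/205.184) = 0.14.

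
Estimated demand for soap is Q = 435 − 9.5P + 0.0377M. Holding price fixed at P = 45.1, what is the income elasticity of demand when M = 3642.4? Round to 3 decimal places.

At P = 45.1, M = 3642.4: Q = 143.868.
Holding P constant, ∂Q/∂M = 0.0377.
η_M = (∂Q/∂M)·(M/Q) = 0.0377 × (3642.4/143.868) = 0.954.

0.954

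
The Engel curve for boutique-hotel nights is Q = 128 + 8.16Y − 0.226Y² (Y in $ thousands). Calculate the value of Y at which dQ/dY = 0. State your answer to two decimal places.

18.05

dQ/dY = 8.16 − 0.452Y.
The good is inferior where dQ/dY < 0. Setting dQ/dY = 0 gives Y = 8.16 / 0.452 = 18.05.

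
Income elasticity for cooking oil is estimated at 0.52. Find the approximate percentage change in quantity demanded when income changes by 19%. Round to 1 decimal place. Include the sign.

9.9%

%ΔQ ≈ η × %ΔI = 0.52 × 19% = 9.9%.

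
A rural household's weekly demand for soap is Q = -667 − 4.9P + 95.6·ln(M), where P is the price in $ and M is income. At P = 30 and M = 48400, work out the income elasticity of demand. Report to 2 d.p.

At P = 30, M = 48400: Q = 217.262.
Holding P constant, ∂Q/∂M = 95.6/M = 0.00197521.
η_M = (∂Q/∂M)·(M/Q) = 0.00197521 × (48400/217.262) = 0.44.

0.44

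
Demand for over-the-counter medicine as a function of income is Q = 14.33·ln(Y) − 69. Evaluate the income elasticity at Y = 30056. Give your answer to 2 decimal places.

0.18

At Y = 30056: Q = 78.754.
dQ/dY = 14.33/Y = 0.000476777 at this income.
η = (dQ/dY)·(Y/Q) = 0.000476777 × (30056/78.754) = 0.18.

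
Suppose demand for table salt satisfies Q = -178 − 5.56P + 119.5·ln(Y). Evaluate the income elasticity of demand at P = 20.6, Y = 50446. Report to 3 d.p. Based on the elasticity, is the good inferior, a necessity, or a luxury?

0.119 (necessity)

At P = 20.6, Y = 50446: Q = 1001.489.
Holding P constant, ∂Q/∂Y = 119.5/Y = 0.00236887.
η_Y = (∂Q/∂Y)·(Y/Q) = 0.00236887 × (50446/1001.489) = 0.119.
Since 0 < η < 1, this is a necessity.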